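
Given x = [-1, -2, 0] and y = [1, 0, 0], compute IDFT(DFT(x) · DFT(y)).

(x ⊛ y)[n] = Σ(m=0 to 2) x[m] · y[(n-m) mod 3]

Computing each output sample:
(x ⊛ y)[0] = -1
(x ⊛ y)[1] = -2
(x ⊛ y)[2] = 0

x ⊛ y = [-1, -2, 0]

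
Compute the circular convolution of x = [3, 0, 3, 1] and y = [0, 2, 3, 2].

(x ⊛ y)[n] = Σ(m=0 to 3) x[m] · y[(n-m) mod 4]

Computing each output sample:
(x ⊛ y)[0] = 11
(x ⊛ y)[1] = 15
(x ⊛ y)[2] = 11
(x ⊛ y)[3] = 12

x ⊛ y = [11, 15, 11, 12]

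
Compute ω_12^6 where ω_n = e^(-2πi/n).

ω_12^6 = e^(-2πi·6/12)
= cos(-2π·6/12) + i·sin(-2π·6/12)
= cos(-12π/12) + i·sin(-12π/12)

ω_12^6 = cos(-12π/12) + i·sin(-12π/12) = -1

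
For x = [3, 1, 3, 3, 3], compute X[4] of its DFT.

X[4] = Σ(n=0 to 4) x[n] · ω_5^(4n) where ω_5 = e^(-2πi/5)
= (3)·ω_5^0 + (1)·ω_5^4 + (3)·ω_5^8 + (3)·ω_5^12 + (3)·ω_5^16

X[4] = -0.6180-1.9021i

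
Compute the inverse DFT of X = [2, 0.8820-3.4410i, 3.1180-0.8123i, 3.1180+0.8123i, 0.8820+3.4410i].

x[n] = (1/5) Σ(k=0 to 4) X[k] · e^(2πikn/5)

Computing each x[n]:
x[0] = 2
x[1] = 1
x[2] = 1
x[3] = 0
x[4] = -2

x = [2, 1, 1, 0, -2]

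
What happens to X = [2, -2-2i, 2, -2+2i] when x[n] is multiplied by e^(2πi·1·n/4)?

Modulation property: DFT(ω_4^(-1n)·x[n]) = X[(k-1) mod 4], so circularly shift X by 1 positions.

X[k-1] = [-2+2i, 2, -2-2i, 2]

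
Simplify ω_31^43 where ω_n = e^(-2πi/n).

Since ω_31^31 = 1, powers reduce modulo 31.
43 mod 31 = 12
So ω_31^43 = ω_31^12 = e^(-2πi·12/31)

ω_31^43 = ω_31^12 = -0.7588-0.6514i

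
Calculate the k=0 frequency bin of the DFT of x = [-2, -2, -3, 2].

X[0] = Σ(n=0 to 3) x[n] · ω_4^0 = Σ x[n]
= (-2) + (-2) + (-3) + (2)

X[0] = -5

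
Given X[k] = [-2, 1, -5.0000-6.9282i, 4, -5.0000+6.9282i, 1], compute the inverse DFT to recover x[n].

x[n] = (1/6) Σ(k=0 to 5) X[k] · e^(2πikn/6)

Computing each x[n]:
x[0] = -1
x[1] = 2
x[2] = -1
x[3] = -3
x[4] = 3
x[5] = -2

x = [-1, 2, -1, -3, 3, -2]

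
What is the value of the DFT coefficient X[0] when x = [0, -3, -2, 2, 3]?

X[0] = Σ(n=0 to 4) x[n] · ω_5^0 = Σ x[n]
= (0) + (-3) + (-2) + (2) + (3)

X[0] = 0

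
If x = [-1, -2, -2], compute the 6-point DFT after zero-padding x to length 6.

Original 3-point DFT: [-5, 1, 1]
Zero-padded 6-point DFT provides frequency interpolation.

DFT_6([x, 0, ...]) = [-5, -1.0000+3.4641i, 1, -1, 1, -1.0000-3.4641i]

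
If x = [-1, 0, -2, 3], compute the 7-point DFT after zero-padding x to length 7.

Original 4-point DFT: [0, 1+3i, -6, 1-3i]
Zero-padded 7-point DFT provides frequency interpolation.

DFT_7([x, 0, ...]) = [0, -3.2579+0.6482i, 2.6724+1.4777i, -2.9145-4.4884i, -2.9145+4.4884i, 2.6724-1.4777i, -3.2579-0.6482i]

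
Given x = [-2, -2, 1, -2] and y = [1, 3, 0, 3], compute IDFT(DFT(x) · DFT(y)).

(x ⊛ y)[n] = Σ(m=0 to 3) x[m] · y[(n-m) mod 4]

Computing each output sample:
(x ⊛ y)[0] = -14
(x ⊛ y)[1] = -5
(x ⊛ y)[2] = -11
(x ⊛ y)[3] = -5

x ⊛ y = [-14, -5, -11, -5]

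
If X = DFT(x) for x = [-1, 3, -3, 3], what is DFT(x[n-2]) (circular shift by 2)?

Time shift by 2: X_shifted[k] = ω_4^(2k) · X[k]
Shifted x = [-3, 3, -1, 3]

DFT(x[n-2]) = [2, -2, -10, -2]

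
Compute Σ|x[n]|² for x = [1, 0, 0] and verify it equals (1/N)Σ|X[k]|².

Time domain:
Σ|x[n]|² = |1|² + |0|² + |0|² = 1.0000

Frequency domain:
(1/3)Σ|X[k]|² = (1/3)(|1|² + |1|² + |1|²) = (1/3)·3.0000 = 1.0000

Both sides agree, confirming Parseval's theorem.

Σ|x[n]|² = (1/N)Σ|X[k]|² = 1.0000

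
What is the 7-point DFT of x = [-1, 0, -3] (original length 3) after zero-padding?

Original 3-point DFT: [-4, 0.5000-2.5981i, 0.5000+2.5981i]
Zero-padded 7-point DFT provides frequency interpolation.

DFT_7([x, 0, ...]) = [-4, -0.3324+2.9248i, 1.7029-1.3017i, -2.8705-2.3455i, -2.8705+2.3455i, 1.7029+1.3017i, -0.3324-2.9248i]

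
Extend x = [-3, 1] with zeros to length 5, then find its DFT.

Original 2-point DFT: [-2, -4]
Zero-padded 5-point DFT provides frequency interpolation.

DFT_5([x, 0, ...]) = [-2, -2.6910-0.9511i, -3.8090-0.5878i, -3.8090+0.5878i, -2.6910+0.9511i]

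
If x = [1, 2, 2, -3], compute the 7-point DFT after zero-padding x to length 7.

Original 4-point DFT: [2, -1-5i, 4, -1+5i]
Zero-padded 7-point DFT provides frequency interpolation.

DFT_7([x, 0, ...]) = [2, 4.5048-2.2119i, -3.1174-3.4276i, 1.1126+3.6207i, 1.1126-3.6207i, -3.1174+3.4276i, 4.5048+2.2119i]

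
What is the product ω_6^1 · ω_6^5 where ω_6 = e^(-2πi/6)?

The primitive 6th roots of unity are ω_6^k for k coprime to 6: k ∈ {1, 5}
Their product equals the constant term of the cyclotomic polynomial Φ_6(x) up to sign.
For n ≥ 3, the product of all primitive nth roots of unity is 1. (For n=1 it is 1; for n=2 it is -1.)

1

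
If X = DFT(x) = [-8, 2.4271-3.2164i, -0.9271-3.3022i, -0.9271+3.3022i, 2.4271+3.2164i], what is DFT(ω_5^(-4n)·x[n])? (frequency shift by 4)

Modulation property: DFT(ω_5^(-4n)·x[n]) = X[(k-4) mod 5], so circularly shift X by 4 positions.

X[k-4] = [2.4271-3.2164i, -0.9271-3.3022i, -0.9271+3.3022i, 2.4271+3.2164i, -8]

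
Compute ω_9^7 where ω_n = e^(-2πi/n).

ω_9^7 = e^(-2πi·7/9)
= cos(-2π·7/9) + i·sin(-2π·7/9)
= cos(-14π/9) + i·sin(-14π/9)

ω_9^7 = cos(-14π/9) + i·sin(-14π/9) = 0.1736+0.9848i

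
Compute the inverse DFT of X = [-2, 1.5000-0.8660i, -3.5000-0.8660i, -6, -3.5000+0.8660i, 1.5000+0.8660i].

x[n] = (1/6) Σ(k=0 to 5) X[k] · e^(2πikn/6)

Computing each x[n]:
x[0] = -2
x[1] = 2
x[2] = -1
x[3] = -1
x[4] = -1
x[5] = 1

x = [-2, 2, -1, -1, -1, 1]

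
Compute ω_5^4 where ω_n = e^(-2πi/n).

ω_5^4 = e^(-2πi·4/5)
= cos(-2π·4/5) + i·sin(-2π·4/5)
= cos(-8π/5) + i·sin(-8π/5)

ω_5^4 = cos(-8π/5) + i·sin(-8π/5) = 0.3090+0.9511i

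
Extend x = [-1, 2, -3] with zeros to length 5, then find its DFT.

Original 3-point DFT: [-2, -0.5000-4.3301i, -0.5000+4.3301i]
Zero-padded 5-point DFT provides frequency interpolation.

DFT_5([x, 0, ...]) = [-2, 2.0451-0.1388i, -3.5451-4.0287i, -3.5451+4.0287i, 2.0451+0.1388i]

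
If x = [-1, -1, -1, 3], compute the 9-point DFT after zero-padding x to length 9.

Original 4-point DFT: [0, 4i, -4, -4i]
Zero-padded 9-point DFT provides frequency interpolation.

DFT_9([x, 0, ...]) = [0, -3.4397-0.9705i, -1.7340+3.9249i, 3, -2.3264-2.8988i, -2.3264+2.8988i, 3, -1.7340-3.9249i, -3.4397+0.9705i]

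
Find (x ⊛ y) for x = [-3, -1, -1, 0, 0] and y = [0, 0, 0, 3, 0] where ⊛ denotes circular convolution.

(x ⊛ y)[n] = Σ(m=0 to 4) x[m] · y[(n-m) mod 5]

Computing each output sample:
(x ⊛ y)[0] = -3
(x ⊛ y)[1] = 0
(x ⊛ y)[2] = 0
(x ⊛ y)[3] = -9
(x ⊛ y)[4] = -3

x ⊛ y = [-3, 0, 0, -9, -3]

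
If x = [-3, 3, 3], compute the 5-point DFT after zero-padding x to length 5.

Original 3-point DFT: [3, -6, -6]
Zero-padded 5-point DFT provides frequency interpolation.

DFT_5([x, 0, ...]) = [3, -4.5000-4.6165i, -4.5000+1.0898i, -4.5000-1.0898i, -4.5000+4.6165i]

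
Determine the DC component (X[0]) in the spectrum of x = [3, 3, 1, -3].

X[0] = Σ(n=0 to 3) x[n] · ω_4^0 = Σ x[n]
= (3) + (3) + (1) + (-3)

X[0] = 4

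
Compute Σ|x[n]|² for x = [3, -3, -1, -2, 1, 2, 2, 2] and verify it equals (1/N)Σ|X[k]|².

Time domain:
Σ|x[n]|² = |3|² + |-3|² + |-1|² + |-2|² + |1|² + |2|² + |2|² + |2|² = 36.0000

Frequency domain:
(1/8)Σ|X[k]|² = (1/8)(|4|² + |1.2929+9.3640i|² + |3+1i|² + |2.7071+3.3640i|² + |6|² + |2.7071-3.3640i|² + |3-1i|² + |1.2929-9.3640i|²) = (1/8)·288.0000 = 36.0000

Both sides agree, confirming Parseval's theorem.

Σ|x[n]|² = (1/N)Σ|X[k]|² = 36.0000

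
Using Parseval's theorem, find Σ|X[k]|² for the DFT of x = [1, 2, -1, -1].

Parseval: Σ|x[n]|² = (1/N)Σ|X[k]|², so Σ|X[k]|² = N·Σ|x[n]|² = 4·7.0000

Σ|X[k]|² = N·Σ|x[n]|² = 4·7.0000 = 28.0000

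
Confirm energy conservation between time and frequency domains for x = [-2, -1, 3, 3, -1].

Time domain:
Σ|x[n]|² = |-2|² + |-1|² + |3|² + |3|² + |-1|² = 24.0000

Frequency domain:
(1/5)Σ|X[k]|² = (1/5)(|2|² + |-7.4721|² + |1.4721|² + |1.4721|² + |-7.4721|²) = (1/5)·120.0000 = 24.0000

Both sides agree, confirming Parseval's theorem.

Σ|x[n]|² = (1/N)Σ|X[k]|² = 24.0000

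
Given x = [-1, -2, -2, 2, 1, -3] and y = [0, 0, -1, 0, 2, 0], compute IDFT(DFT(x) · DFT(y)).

(x ⊛ y)[n] = Σ(m=0 to 5) x[m] · y[(n-m) mod 6]

Computing each output sample:
(x ⊛ y)[0] = -5
(x ⊛ y)[1] = 7
(x ⊛ y)[2] = 3
(x ⊛ y)[3] = -4
(x ⊛ y)[4] = 0
(x ⊛ y)[5] = -6

x ⊛ y = [-5, 7, 3, -4, 0, -6]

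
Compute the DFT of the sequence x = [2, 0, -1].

X[k] = Σ(n=0 to 2) x[n] · ω_3^(nk)
where ω_3 = e^(-2πi/3)

Computing each X[k]:
X[0] = 1
X[1] = 2.5000-0.8660i
X[2] = 2.5000+0.8660i

X = [1, 2.5000-0.8660i, 2.5000+0.8660i]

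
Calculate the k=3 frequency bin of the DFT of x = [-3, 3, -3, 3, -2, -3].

X[3] = Σ(n=0 to 5) x[n] · ω_6^(3n) where ω_6 = e^(-2πi/6)
= (-3)·ω_6^0 + (3)·ω_6^3 + (-3)·ω_6^6 + (3)·ω_6^9 + (-2)·ω_6^12 + (-3)·ω_6^15

X[3] = -11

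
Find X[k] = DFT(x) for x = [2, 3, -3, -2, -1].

X[k] = Σ(n=0 to 4) x[n] · ω_5^(nk)
where ω_5 = e^(-2πi/5)

Computing each X[k]:
X[0] = -1
X[1] = 6.6631-3.2164i
X[2] = -1.1631-3.3022i
X[3] = -1.1631+3.3022i
X[4] = 6.6631+3.2164i

X = [-1, 6.6631-3.2164i, -1.1631-3.3022i, -1.1631+3.3022i, 6.6631+3.2164i]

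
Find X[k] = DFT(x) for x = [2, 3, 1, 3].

X[k] = Σ(n=0 to 3) x[n] · ω_4^(nk)
where ω_4 = e^(-2πi/4)

Computing each X[k]:
X[0] = 9
X[1] = 1
X[2] = -3
X[3] = 1

X = [9, 1, -3, 1]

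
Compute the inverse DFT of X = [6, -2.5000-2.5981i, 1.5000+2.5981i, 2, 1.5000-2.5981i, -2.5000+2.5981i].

x[n] = (1/6) Σ(k=0 to 5) X[k] · e^(2πikn/6)

Computing each x[n]:
x[0] = 1
x[1] = 0
x[2] = 3
x[3] = 2
x[4] = 0
x[5] = 0

x = [1, 0, 3, 2, 0, 0]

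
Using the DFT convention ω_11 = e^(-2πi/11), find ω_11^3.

ω_11^3 = e^(-2πi·3/11)
= cos(-2π·3/11) + i·sin(-2π·3/11)
= cos(-6π/11) + i·sin(-6π/11)

ω_11^3 = cos(-6π/11) + i·sin(-6π/11) = -0.1423-0.9898i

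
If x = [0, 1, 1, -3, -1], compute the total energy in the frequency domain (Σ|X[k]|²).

Parseval: Σ|x[n]|² = (1/N)Σ|X[k]|², so Σ|X[k]|² = N·Σ|x[n]|² = 5·12.0000

Σ|X[k]|² = N·Σ|x[n]|² = 5·12.0000 = 60.0000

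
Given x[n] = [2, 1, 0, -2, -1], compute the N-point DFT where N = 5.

X[k] = Σ(n=0 to 4) x[n] · ω_5^(nk)
where ω_5 = e^(-2πi/5)

Computing each X[k]:
X[0] = 0
X[1] = 3.6180-3.0777i
X[2] = 1.3820+0.7265i
X[3] = 1.3820-0.7265i
X[4] = 3.6180+3.0777i

X = [0, 3.6180-3.0777i, 1.3820+0.7265i, 1.3820-0.7265i, 3.6180+3.0777i]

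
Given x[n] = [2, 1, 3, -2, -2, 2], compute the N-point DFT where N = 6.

X[k] = Σ(n=0 to 5) x[n] · ω_6^(nk)
where ω_6 = e^(-2πi/6)

Computing each X[k]:
X[0] = 4
X[1] = 5.0000-3.4641i
X[2] = -2.0000+5.1962i
X[3] = 2
X[4] = -2.0000-5.1962i
X[5] = 5.0000+3.4641i

X = [4, 5.0000-3.4641i, -2.0000+5.1962i, 2, -2.0000-5.1962i, 5.0000+3.4641i]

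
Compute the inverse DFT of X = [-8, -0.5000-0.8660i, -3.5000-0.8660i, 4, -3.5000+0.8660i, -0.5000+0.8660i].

x[n] = (1/6) Σ(k=0 to 5) X[k] · e^(2πikn/6)

Computing each x[n]:
x[0] = -2
x[1] = -1
x[2] = 0
x[3] = -3
x[4] = 0
x[5] = -2

x = [-2, -1, 0, -3, 0, -2]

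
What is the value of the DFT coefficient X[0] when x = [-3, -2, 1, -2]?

X[0] = Σ(n=0 to 3) x[n] · ω_4^0 = Σ x[n]
= (-3) + (-2) + (1) + (-2)

X[0] = -6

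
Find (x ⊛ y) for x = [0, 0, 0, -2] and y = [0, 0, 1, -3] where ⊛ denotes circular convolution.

(x ⊛ y)[n] = Σ(m=0 to 3) x[m] · y[(n-m) mod 4]

Computing each output sample:
(x ⊛ y)[0] = 0
(x ⊛ y)[1] = -2
(x ⊛ y)[2] = 6
(x ⊛ y)[3] = 0

x ⊛ y = [0, -2, 6, 0]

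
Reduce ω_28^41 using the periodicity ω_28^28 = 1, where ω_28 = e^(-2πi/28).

Since ω_28^28 = 1, powers reduce modulo 28.
41 mod 28 = 13
So ω_28^41 = ω_28^13 = e^(-2πi·13/28)

ω_28^41 = ω_28^13 = -0.9749-0.2225i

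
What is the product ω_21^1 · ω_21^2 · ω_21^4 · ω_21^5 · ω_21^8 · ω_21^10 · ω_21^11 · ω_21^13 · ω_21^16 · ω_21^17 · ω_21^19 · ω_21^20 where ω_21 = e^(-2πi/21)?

The primitive 21st roots of unity are ω_21^k for k coprime to 21: k ∈ {1, 2, 4, 5, 8, 10, 11, 13, 16, 17, 19, 20}
Their product equals the constant term of the cyclotomic polynomial Φ_21(x) up to sign.
For n ≥ 3, the product of all primitive nth roots of unity is 1. (For n=1 it is 1; for n=2 it is -1.)

1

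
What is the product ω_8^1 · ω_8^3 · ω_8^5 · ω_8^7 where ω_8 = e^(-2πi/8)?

The primitive 8th roots of unity are ω_8^k for k coprime to 8: k ∈ {1, 3, 5, 7}
Their product equals the constant term of the cyclotomic polynomial Φ_8(x) up to sign.
For n ≥ 3, the product of all primitive nth roots of unity is 1. (For n=1 it is 1; for n=2 it is -1.)

1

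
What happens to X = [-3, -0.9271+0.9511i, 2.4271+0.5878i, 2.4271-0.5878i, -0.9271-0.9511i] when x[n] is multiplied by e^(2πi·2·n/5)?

Modulation property: DFT(ω_5^(-2n)·x[n]) = X[(k-2) mod 5], so circularly shift X by 2 positions.

X[k-2] = [2.4271-0.5878i, -0.9271-0.9511i, -3, -0.9271+0.9511i, 2.4271+0.5878i]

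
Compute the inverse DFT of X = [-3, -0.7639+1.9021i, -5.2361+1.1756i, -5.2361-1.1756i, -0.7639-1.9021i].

x[n] = (1/5) Σ(k=0 to 4) X[k] · e^(2πikn/5)

Computing each x[n]:
x[0] = -3
x[1] = 0
x[2] = -1
x[3] = -1
x[4] = 2

x = [-3, 0, -1, -1, 2]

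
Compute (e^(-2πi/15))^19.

Since ω_15^15 = 1, powers reduce modulo 15.
19 mod 15 = 4
So ω_15^19 = ω_15^4 = e^(-2πi·4/15)

ω_15^19 = ω_15^4 = -0.1045-0.9945i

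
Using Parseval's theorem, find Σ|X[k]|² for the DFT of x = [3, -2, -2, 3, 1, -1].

Parseval: Σ|x[n]|² = (1/N)Σ|X[k]|², so Σ|X[k]|² = N·Σ|x[n]|² = 6·28.0000

Σ|X[k]|² = N·Σ|x[n]|² = 6·28.0000 = 168.0000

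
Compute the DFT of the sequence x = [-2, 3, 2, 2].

X[k] = Σ(n=0 to 3) x[n] · ω_4^(nk)
where ω_4 = e^(-2πi/4)

Computing each X[k]:
X[0] = 5
X[1] = -4-1i
X[2] = -5
X[3] = -4+1i

X = [5, -4-1i, -5, -4+1i]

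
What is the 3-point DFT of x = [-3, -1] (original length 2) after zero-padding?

Original 2-point DFT: [-4, -2]
Zero-padded 3-point DFT provides frequency interpolation.

DFT_3([x, 0, ...]) = [-4, -2.5000+0.8660i, -2.5000-0.8660i]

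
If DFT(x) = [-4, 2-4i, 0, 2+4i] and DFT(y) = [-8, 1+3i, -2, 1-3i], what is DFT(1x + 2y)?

By linearity: DFT(1x + 2y) = 1·DFT(x) + 2·DFT(y)
= 1·[-4, 2-4i, 0, 2+4i] + 2·[-8, 1+3i, -2, 1-3i]

Computing element-wise:
Z[0] = 1·(-4) + 2·(-8) = -20
Z[1] = 1·(2-4i) + 2·(1+3i) = 4+2i
Z[2] = 1·(0) + 2·(-2) = -4
Z[3] = 1·(2+4i) + 2·(1-3i) = 4-2i

DFT(1x + 2y) = 1·X + 2·Y = [-20, 4+2i, -4, 4-2i]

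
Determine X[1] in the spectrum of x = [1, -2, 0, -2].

X[1] = Σ(n=0 to 3) x[n] · ω_4^(1n) where ω_4 = e^(-2πi/4)
= (1)·ω_4^0 + (-2)·ω_4^1 + (0)·ω_4^2 + (-2)·ω_4^3

X[1] = 1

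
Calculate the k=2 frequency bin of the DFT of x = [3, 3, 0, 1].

X[2] = Σ(n=0 to 3) x[n] · ω_4^(2n) where ω_4 = e^(-2πi/4)
= (3)·ω_4^0 + (3)·ω_4^2 + (0)·ω_4^4 + (1)·ω_4^6

X[2] = -1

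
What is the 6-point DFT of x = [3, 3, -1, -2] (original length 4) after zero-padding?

Original 4-point DFT: [3, 4-5i, 1, 4+5i]
Zero-padded 6-point DFT provides frequency interpolation.

DFT_6([x, 0, ...]) = [3, 7.0000-1.7321i, -3.4641i, 1, 3.4641i, 7.0000+1.7321i]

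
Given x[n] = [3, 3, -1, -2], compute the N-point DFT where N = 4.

X[k] = Σ(n=0 to 3) x[n] · ω_4^(nk)
where ω_4 = e^(-2πi/4)

Computing each X[k]:
X[0] = 3
X[1] = 4-5i
X[2] = 1
X[3] = 4+5i

X = [3, 4-5i, 1, 4+5i]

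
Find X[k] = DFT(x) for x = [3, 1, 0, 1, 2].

X[k] = Σ(n=0 to 4) x[n] · ω_5^(nk)
where ω_5 = e^(-2πi/5)

Computing each X[k]:
X[0] = 7
X[1] = 3.1180+1.5388i
X[2] = 0.8820-0.3633i
X[3] = 0.8820+0.3633i
X[4] = 3.1180-1.5388i

X = [7, 3.1180+1.5388i, 0.8820-0.3633i, 0.8820+0.3633i, 3.1180-1.5388i]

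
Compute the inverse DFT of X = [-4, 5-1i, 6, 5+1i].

x[n] = (1/4) Σ(k=0 to 3) X[k] · e^(2πikn/4)

Computing each x[n]:
x[0] = 3
x[1] = -2
x[2] = -2
x[3] = -3

x = [3, -2, -2, -3]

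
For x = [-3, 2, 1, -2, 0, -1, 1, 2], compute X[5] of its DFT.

X[5] = Σ(n=0 to 7) x[n] · ω_8^(5n) where ω_8 = e^(-2πi/8)
= (-3)·ω_8^0 + (2)·ω_8^5 + (1)·ω_8^10 + (-2)·ω_8^15 + (0)·ω_8^20 + (-1)·ω_8^25 + (1)·ω_8^30 + (2)·ω_8^35

X[5] = -7.9497-0.7071i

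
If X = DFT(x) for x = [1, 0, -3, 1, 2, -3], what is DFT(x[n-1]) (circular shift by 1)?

Time shift by 1: X_shifted[k] = ω_6^(1k) · X[k]
Shifted x = [-3, 1, 0, -3, 1, 2]

DFT(x[n-1]) = [-2, 1.0000+1.7321i, -8, -2, -8, 1.0000-1.7321i]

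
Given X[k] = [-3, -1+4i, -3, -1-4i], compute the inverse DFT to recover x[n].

x[n] = (1/4) Σ(k=0 to 3) X[k] · e^(2πikn/4)

Computing each x[n]:
x[0] = -2
x[1] = -2
x[2] = -1
x[3] = 2

x = [-2, -2, -1, 2]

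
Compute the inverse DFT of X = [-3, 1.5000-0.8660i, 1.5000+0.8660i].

x[n] = (1/3) Σ(k=0 to 2) X[k] · e^(2πikn/3)

Computing each x[n]:
x[0] = 0
x[1] = -1
x[2] = -2

x = [0, -1, -2]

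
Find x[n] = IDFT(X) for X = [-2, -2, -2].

x[n] = (1/3) Σ(k=0 to 2) X[k] · e^(2πikn/3)

Computing each x[n]:
x[0] = -2
x[1] = 0
x[2] = 0

x = [-2, 0, 0]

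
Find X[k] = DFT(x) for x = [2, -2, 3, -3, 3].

X[k] = Σ(n=0 to 4) x[n] · ω_5^(nk)
where ω_5 = e^(-2πi/5)

Computing each X[k]:
X[0] = 3
X[1] = 2.3090+1.2286i
X[2] = 1.1910+8.6453i
X[3] = 1.1910-8.6453i
X[4] = 2.3090-1.2286i

X = [3, 2.3090+1.2286i, 1.1910+8.6453i, 1.1910-8.6453i, 2.3090-1.2286i]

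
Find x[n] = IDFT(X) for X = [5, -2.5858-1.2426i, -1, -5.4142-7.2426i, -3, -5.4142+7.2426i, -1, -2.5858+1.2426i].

x[n] = (1/8) Σ(k=0 to 7) X[k] · e^(2πikn/8)

Computing each x[n]:
x[0] = -2
x[1] = 3
x[2] = -1
x[3] = 2
x[4] = 2
x[5] = -1
x[6] = 2
x[7] = 0

x = [-2, 3, -1, 2, 2, -1, 2, 0]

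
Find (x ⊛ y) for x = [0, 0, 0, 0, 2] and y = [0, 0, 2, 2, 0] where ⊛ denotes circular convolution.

(x ⊛ y)[n] = Σ(m=0 to 4) x[m] · y[(n-m) mod 5]

Computing each output sample:
(x ⊛ y)[0] = 0
(x ⊛ y)[1] = 4
(x ⊛ y)[2] = 4
(x ⊛ y)[3] = 0
(x ⊛ y)[4] = 0

x ⊛ y = [0, 4, 4, 0, 0]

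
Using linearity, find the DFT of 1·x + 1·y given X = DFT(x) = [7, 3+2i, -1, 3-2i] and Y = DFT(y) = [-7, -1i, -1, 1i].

By linearity: DFT(1x + 1y) = 1·DFT(x) + 1·DFT(y)
= 1·[7, 3+2i, -1, 3-2i] + 1·[-7, -1i, -1, 1i]

Computing element-wise:
Z[0] = 1·(7) + 1·(-7) = 0
Z[1] = 1·(3+2i) + 1·(-1i) = 3+1i
Z[2] = 1·(-1) + 1·(-1) = -2
Z[3] = 1·(3-2i) + 1·(1i) = 3-1i

DFT(1x + 1y) = 1·X + 1·Y = [0, 3+1i, -2, 3-1i]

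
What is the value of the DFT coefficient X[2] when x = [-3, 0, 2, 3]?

X[2] = Σ(n=0 to 3) x[n] · ω_4^(2n) where ω_4 = e^(-2πi/4)
= (-3)·ω_4^0 + (0)·ω_4^2 + (2)·ω_4^4 + (3)·ω_4^6

X[2] = -4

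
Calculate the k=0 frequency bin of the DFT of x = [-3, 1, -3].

X[0] = Σ(n=0 to 2) x[n] · ω_3^0 = Σ x[n]
= (-3) + (1) + (-3)

X[0] = -5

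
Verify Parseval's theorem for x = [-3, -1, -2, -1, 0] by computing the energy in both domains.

Time domain:
Σ|x[n]|² = |-3|² + |-1|² + |-2|² + |-1|² + |0|² = 15.0000

Frequency domain:
(1/5)Σ|X[k]|² = (1/5)(|-7|² + |-0.8820+1.5388i|² + |-3.1180-0.3633i|² + |-3.1180+0.3633i|² + |-0.8820-1.5388i|²) = (1/5)·75.0000 = 15.0000

Both sides agree, confirming Parseval's theorem.

Σ|x[n]|² = (1/N)Σ|X[k]|² = 15.0000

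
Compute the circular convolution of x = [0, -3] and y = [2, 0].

(x ⊛ y)[n] = Σ(m=0 to 1) x[m] · y[(n-m) mod 2]

Computing each output sample:
(x ⊛ y)[0] = 0
(x ⊛ y)[1] = -6

x ⊛ y = [0, -6]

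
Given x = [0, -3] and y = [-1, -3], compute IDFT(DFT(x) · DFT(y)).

(x ⊛ y)[n] = Σ(m=0 to 1) x[m] · y[(n-m) mod 2]

Computing each output sample:
(x ⊛ y)[0] = 9
(x ⊛ y)[1] = 3

x ⊛ y = [9, 3]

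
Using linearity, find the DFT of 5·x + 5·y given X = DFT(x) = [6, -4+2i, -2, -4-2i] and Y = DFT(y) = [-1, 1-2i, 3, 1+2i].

By linearity: DFT(5x + 5y) = 5·DFT(x) + 5·DFT(y)
= 5·[6, -4+2i, -2, -4-2i] + 5·[-1, 1-2i, 3, 1+2i]

Computing element-wise:
Z[0] = 5·(6) + 5·(-1) = 25
Z[1] = 5·(-4+2i) + 5·(1-2i) = -15
Z[2] = 5·(-2) + 5·(3) = 5
Z[3] = 5·(-4-2i) + 5·(1+2i) = -15

DFT(5x + 5y) = 5·X + 5·Y = [25, -15, 5, -15]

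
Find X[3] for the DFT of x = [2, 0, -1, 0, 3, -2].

X[3] = Σ(n=0 to 5) x[n] · ω_6^(3n) where ω_6 = e^(-2πi/6)
= (2)·ω_6^0 + (0)·ω_6^3 + (-1)·ω_6^6 + (0)·ω_6^9 + (3)·ω_6^12 + (-2)·ω_6^15

X[3] = 6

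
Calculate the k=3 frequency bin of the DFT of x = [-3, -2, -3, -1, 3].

X[3] = Σ(n=0 to 4) x[n] · ω_5^(3n) where ω_5 = e^(-2πi/5)
= (-3)·ω_5^0 + (-2)·ω_5^3 + (-3)·ω_5^6 + (-1)·ω_5^9 + (3)·ω_5^12

X[3] = -5.0451-1.0368i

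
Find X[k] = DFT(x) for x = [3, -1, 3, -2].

X[k] = Σ(n=0 to 3) x[n] · ω_4^(nk)
where ω_4 = e^(-2πi/4)

Computing each X[k]:
X[0] = 3
X[1] = -1i
X[2] = 9
X[3] = 1i

X = [3, -1i, 9, 1i]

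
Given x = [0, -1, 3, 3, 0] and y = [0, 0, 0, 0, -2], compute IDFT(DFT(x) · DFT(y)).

(x ⊛ y)[n] = Σ(m=0 to 4) x[m] · y[(n-m) mod 5]

Computing each output sample:
(x ⊛ y)[0] = 2
(x ⊛ y)[1] = -6
(x ⊛ y)[2] = -6
(x ⊛ y)[3] = 0
(x ⊛ y)[4] = 0

x ⊛ y = [2, -6, -6, 0, 0]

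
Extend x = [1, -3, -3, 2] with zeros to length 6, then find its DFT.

Original 4-point DFT: [-3, 4+5i, -1, 4-5i]
Zero-padded 6-point DFT provides frequency interpolation.

DFT_6([x, 0, ...]) = [-3, -1.0000+5.1962i, 6, -1, 6, -1.0000-5.1962i]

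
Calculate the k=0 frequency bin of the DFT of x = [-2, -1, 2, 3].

X[0] = Σ(n=0 to 3) x[n] · ω_4^0 = Σ x[n]
= (-2) + (-1) + (2) + (3)

X[0] = 2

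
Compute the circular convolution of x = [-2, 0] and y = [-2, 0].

(x ⊛ y)[n] = Σ(m=0 to 1) x[m] · y[(n-m) mod 2]

Computing each output sample:
(x ⊛ y)[0] = 4
(x ⊛ y)[1] = 0

x ⊛ y = [4, 0]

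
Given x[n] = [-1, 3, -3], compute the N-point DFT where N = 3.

X[k] = Σ(n=0 to 2) x[n] · ω_3^(nk)
where ω_3 = e^(-2πi/3)

Computing each X[k]:
X[0] = -1
X[1] = -1.0000-5.1962i
X[2] = -1.0000+5.1962i

X = [-1, -1.0000-5.1962i, -1.0000+5.1962i]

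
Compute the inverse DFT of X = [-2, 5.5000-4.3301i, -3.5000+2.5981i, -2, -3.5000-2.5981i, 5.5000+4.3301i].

x[n] = (1/6) Σ(k=0 to 5) X[k] · e^(2πikn/6)

Computing each x[n]:
x[0] = 0
x[1] = 2
x[2] = 1
x[3] = -3
x[4] = -3
x[5] = 1

x = [0, 2, 1, -3, -3, 1]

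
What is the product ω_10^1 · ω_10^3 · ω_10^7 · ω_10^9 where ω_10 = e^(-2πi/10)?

The primitive 10th roots of unity are ω_10^k for k coprime to 10: k ∈ {1, 3, 7, 9}
Their product equals the constant term of the cyclotomic polynomial Φ_10(x) up to sign.
For n ≥ 3, the product of all primitive nth roots of unity is 1. (For n=1 it is 1; for n=2 it is -1.)

1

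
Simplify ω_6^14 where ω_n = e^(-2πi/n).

Since ω_6^6 = 1, powers reduce modulo 6.
14 mod 6 = 2
So ω_6^14 = ω_6^2 = e^(-2πi·2/6)

ω_6^14 = ω_6^2 = -0.5000-0.8660i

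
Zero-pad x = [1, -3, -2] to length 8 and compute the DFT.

Original 3-point DFT: [-4, 3.5000+0.8660i, 3.5000-0.8660i]
Zero-padded 8-point DFT provides frequency interpolation.

DFT_8([x, 0, ...]) = [-4, -1.1213+4.1213i, 3+3i, 3.1213+0.1213i, 2, 3.1213-0.1213i, 3-3i, -1.1213-4.1213i]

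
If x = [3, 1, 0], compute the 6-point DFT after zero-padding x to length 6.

Original 3-point DFT: [4, 2.5000-0.8660i, 2.5000+0.8660i]
Zero-padded 6-point DFT provides frequency interpolation.

DFT_6([x, 0, ...]) = [4, 3.5000-0.8660i, 2.5000-0.8660i, 2, 2.5000+0.8660i, 3.5000+0.8660i]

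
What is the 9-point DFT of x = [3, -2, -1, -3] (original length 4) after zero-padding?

Original 4-point DFT: [-3, 4-1i, 7, 4+1i]
Zero-padded 9-point DFT provides frequency interpolation.

DFT_9([x, 0, ...]) = [-3, 2.7943+4.8685i, 5.0924-0.2864i, 1.5000+0.8660i, 5.6133+2.6393i, 5.6133-2.6393i, 1.5000-0.8660i, 5.0924+0.2864i, 2.7943-4.8685i]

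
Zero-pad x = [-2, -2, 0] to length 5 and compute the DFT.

Original 3-point DFT: [-4, -1.0000+1.7321i, -1.0000-1.7321i]
Zero-padded 5-point DFT provides frequency interpolation.

DFT_5([x, 0, ...]) = [-4, -2.6180+1.9021i, -0.3820+1.1756i, -0.3820-1.1756i, -2.6180-1.9021i]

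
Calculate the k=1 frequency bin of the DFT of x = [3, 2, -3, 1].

X[1] = Σ(n=0 to 3) x[n] · ω_4^(1n) where ω_4 = e^(-2πi/4)
= (3)·ω_4^0 + (2)·ω_4^1 + (-3)·ω_4^2 + (1)·ω_4^3

X[1] = 6-1i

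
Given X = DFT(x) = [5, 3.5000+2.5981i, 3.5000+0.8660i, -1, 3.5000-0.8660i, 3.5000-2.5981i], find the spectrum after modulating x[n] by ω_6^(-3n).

Modulation property: DFT(ω_6^(-3n)·x[n]) = X[(k-3) mod 6], so circularly shift X by 3 positions.

X[k-3] = [-1, 3.5000-0.8660i, 3.5000-2.5981i, 5, 3.5000+2.5981i, 3.5000+0.8660i]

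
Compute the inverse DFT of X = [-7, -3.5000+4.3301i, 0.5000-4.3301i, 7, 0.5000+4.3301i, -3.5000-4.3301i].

x[n] = (1/6) Σ(k=0 to 5) X[k] · e^(2πikn/6)

Computing each x[n]:
x[0] = -1
x[1] = -3
x[2] = -2
x[3] = -1
x[4] = 3
x[5] = -3

x = [-1, -3, -2, -1, 3, -3]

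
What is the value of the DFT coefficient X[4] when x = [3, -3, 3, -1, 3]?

X[4] = Σ(n=0 to 4) x[n] · ω_5^(4n) where ω_5 = e^(-2πi/5)
= (3)·ω_5^0 + (-3)·ω_5^4 + (3)·ω_5^8 + (-1)·ω_5^12 + (3)·ω_5^16

X[4] = 1.3820-3.3552i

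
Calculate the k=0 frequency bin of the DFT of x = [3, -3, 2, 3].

X[0] = Σ(n=0 to 3) x[n] · ω_4^0 = Σ x[n]
= (3) + (-3) + (2) + (3)

X[0] = 5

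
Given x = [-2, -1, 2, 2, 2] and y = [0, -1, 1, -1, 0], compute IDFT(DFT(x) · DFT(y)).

(x ⊛ y)[n] = Σ(m=0 to 4) x[m] · y[(n-m) mod 5]

Computing each output sample:
(x ⊛ y)[0] = -2
(x ⊛ y)[1] = 2
(x ⊛ y)[2] = -3
(x ⊛ y)[3] = -1
(x ⊛ y)[4] = 1

x ⊛ y = [-2, 2, -3, -1, 1]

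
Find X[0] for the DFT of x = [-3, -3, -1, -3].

X[0] = Σ(n=0 to 3) x[n] · ω_4^0 = Σ x[n]
= (-3) + (-3) + (-1) + (-3)

X[0] = -10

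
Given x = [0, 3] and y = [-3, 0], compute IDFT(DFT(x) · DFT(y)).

(x ⊛ y)[n] = Σ(m=0 to 1) x[m] · y[(n-m) mod 2]

Computing each output sample:
(x ⊛ y)[0] = 0
(x ⊛ y)[1] = -9

x ⊛ y = [0, -9]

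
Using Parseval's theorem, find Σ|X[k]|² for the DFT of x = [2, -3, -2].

Parseval: Σ|x[n]|² = (1/N)Σ|X[k]|², so Σ|X[k]|² = N·Σ|x[n]|² = 3·17.0000

Σ|X[k]|² = N·Σ|x[n]|² = 3·17.0000 = 51.0000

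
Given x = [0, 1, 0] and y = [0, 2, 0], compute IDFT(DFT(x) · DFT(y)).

(x ⊛ y)[n] = Σ(m=0 to 2) x[m] · y[(n-m) mod 3]

Computing each output sample:
(x ⊛ y)[0] = 0
(x ⊛ y)[1] = 0
(x ⊛ y)[2] = 2

x ⊛ y = [0, 0, 2]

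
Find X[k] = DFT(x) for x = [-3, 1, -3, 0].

X[k] = Σ(n=0 to 3) x[n] · ω_4^(nk)
where ω_4 = e^(-2πi/4)

Computing each X[k]:
X[0] = -5
X[1] = -1i
X[2] = -7
X[3] = 1i

X = [-5, -1i, -7, 1i]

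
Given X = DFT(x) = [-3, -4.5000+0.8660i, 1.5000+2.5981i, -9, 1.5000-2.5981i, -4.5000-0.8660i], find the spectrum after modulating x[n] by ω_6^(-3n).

Modulation property: DFT(ω_6^(-3n)·x[n]) = X[(k-3) mod 6], so circularly shift X by 3 positions.

X[k-3] = [-9, 1.5000-2.5981i, -4.5000-0.8660i, -3, -4.5000+0.8660i, 1.5000+2.5981i]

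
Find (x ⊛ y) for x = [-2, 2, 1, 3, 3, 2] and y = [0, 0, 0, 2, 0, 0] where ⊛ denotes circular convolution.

(x ⊛ y)[n] = Σ(m=0 to 5) x[m] · y[(n-m) mod 6]

Computing each output sample:
(x ⊛ y)[0] = 6
(x ⊛ y)[1] = 6
(x ⊛ y)[2] = 4
(x ⊛ y)[3] = -4
(x ⊛ y)[4] = 4
(x ⊛ y)[5] = 2

x ⊛ y = [6, 6, 4, -4, 4, 2]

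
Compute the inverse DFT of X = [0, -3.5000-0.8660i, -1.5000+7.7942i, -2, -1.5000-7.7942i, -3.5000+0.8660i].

x[n] = (1/6) Σ(k=0 to 5) X[k] · e^(2πikn/6)

Computing each x[n]:
x[0] = -2
x[1] = -2
x[2] = 3
x[3] = 1
x[4] = -2
x[5] = 2

x = [-2, -2, 3, 1, -2, 2]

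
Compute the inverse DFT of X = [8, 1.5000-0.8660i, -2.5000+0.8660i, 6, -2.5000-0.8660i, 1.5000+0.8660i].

x[n] = (1/6) Σ(k=0 to 5) X[k] · e^(2πikn/6)

Computing each x[n]:
x[0] = 2
x[1] = 1
x[2] = 3
x[3] = -1
x[4] = 2
x[5] = 1

x = [2, 1, 3, -1, 2, 1]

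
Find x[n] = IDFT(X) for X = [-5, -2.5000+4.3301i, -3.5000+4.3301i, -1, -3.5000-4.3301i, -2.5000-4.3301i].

x[n] = (1/6) Σ(k=0 to 5) X[k] · e^(2πikn/6)

Computing each x[n]:
x[0] = -3
x[1] = -3
x[2] = 0
x[3] = -1
x[4] = 0
x[5] = 2

x = [-3, -3, 0, -1, 0, 2]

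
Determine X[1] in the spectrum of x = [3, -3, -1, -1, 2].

X[1] = Σ(n=0 to 4) x[n] · ω_5^(1n) where ω_5 = e^(-2πi/5)
= (3)·ω_5^0 + (-3)·ω_5^1 + (-1)·ω_5^2 + (-1)·ω_5^3 + (2)·ω_5^4

X[1] = 4.3090+4.7553i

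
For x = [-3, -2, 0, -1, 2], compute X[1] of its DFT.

X[1] = Σ(n=0 to 4) x[n] · ω_5^(1n) where ω_5 = e^(-2πi/5)
= (-3)·ω_5^0 + (-2)·ω_5^1 + (0)·ω_5^2 + (-1)·ω_5^3 + (2)·ω_5^4

X[1] = -2.1910+3.2164i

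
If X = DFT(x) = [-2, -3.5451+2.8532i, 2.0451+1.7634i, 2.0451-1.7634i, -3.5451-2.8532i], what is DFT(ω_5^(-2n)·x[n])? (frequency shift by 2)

Modulation property: DFT(ω_5^(-2n)·x[n]) = X[(k-2) mod 5], so circularly shift X by 2 positions.

X[k-2] = [2.0451-1.7634i, -3.5451-2.8532i, -2, -3.5451+2.8532i, 2.0451+1.7634i]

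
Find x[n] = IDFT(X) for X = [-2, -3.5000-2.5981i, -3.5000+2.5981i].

x[n] = (1/3) Σ(k=0 to 2) X[k] · e^(2πikn/3)

Computing each x[n]:
x[0] = -3
x[1] = 2
x[2] = -1

x = [-3, 2, -1]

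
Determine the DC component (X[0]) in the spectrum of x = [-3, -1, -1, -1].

X[0] = Σ(n=0 to 3) x[n] · ω_4^0 = Σ x[n]
= (-3) + (-1) + (-1) + (-1)

X[0] = -6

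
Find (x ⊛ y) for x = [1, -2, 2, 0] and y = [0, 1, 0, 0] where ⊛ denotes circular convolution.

(x ⊛ y)[n] = Σ(m=0 to 3) x[m] · y[(n-m) mod 4]

Computing each output sample:
(x ⊛ y)[0] = 0
(x ⊛ y)[1] = 1
(x ⊛ y)[2] = -2
(x ⊛ y)[3] = 2

x ⊛ y = [0, 1, -2, 2]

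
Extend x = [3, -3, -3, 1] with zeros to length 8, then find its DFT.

Original 4-point DFT: [-2, 6+4i, 2, 6-4i]
Zero-padded 8-point DFT provides frequency interpolation.

DFT_8([x, 0, ...]) = [-2, 0.1716+4.4142i, 6+4i, 5.8284-1.5858i, 2, 5.8284+1.5858i, 6-4i, 0.1716-4.4142i]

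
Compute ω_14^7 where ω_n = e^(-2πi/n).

ω_14^7 = e^(-2πi·7/14)
= cos(-2π·7/14) + i·sin(-2π·7/14)
= cos(-14π/14) + i·sin(-14π/14)

ω_14^7 = cos(-14π/14) + i·sin(-14π/14) = -1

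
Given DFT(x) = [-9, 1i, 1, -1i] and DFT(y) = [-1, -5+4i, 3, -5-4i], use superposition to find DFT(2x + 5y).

By linearity: DFT(2x + 5y) = 2·DFT(x) + 5·DFT(y)
= 2·[-9, 1i, 1, -1i] + 5·[-1, -5+4i, 3, -5-4i]

Computing element-wise:
Z[0] = 2·(-9) + 5·(-1) = -23
Z[1] = 2·(1i) + 5·(-5+4i) = -25+22i
Z[2] = 2·(1) + 5·(3) = 17
Z[3] = 2·(-1i) + 5·(-5-4i) = -25-22i

DFT(2x + 5y) = 2·X + 5·Y = [-23, -25+22i, 17, -25-22i]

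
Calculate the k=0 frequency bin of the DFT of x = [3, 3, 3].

X[0] = Σ(n=0 to 2) x[n] · ω_3^0 = Σ x[n]
= (3) + (3) + (3)

X[0] = 9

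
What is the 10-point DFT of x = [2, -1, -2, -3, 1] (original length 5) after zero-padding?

Original 5-point DFT: [-3, 6.0451+1.3143i, 0.4549+2.1266i, 0.4549-2.1266i, 6.0451-1.3143i]
Zero-padded 10-point DFT provides frequency interpolation.

DFT_10([x, 0, ...]) = [-3, 0.6910+4.7553i, 6.0451+1.3143i, 1.8090-2.9389i, 0.4549+2.1266i, 5, 0.4549-2.1266i, 1.8090+2.9389i, 6.0451-1.3143i, 0.6910-4.7553i]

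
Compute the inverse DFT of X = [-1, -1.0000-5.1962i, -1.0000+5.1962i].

x[n] = (1/3) Σ(k=0 to 2) X[k] · e^(2πikn/3)

Computing each x[n]:
x[0] = -1
x[1] = 3
x[2] = -3

x = [-1, 3, -3]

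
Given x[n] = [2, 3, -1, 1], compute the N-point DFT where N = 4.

X[k] = Σ(n=0 to 3) x[n] · ω_4^(nk)
where ω_4 = e^(-2πi/4)

Computing each X[k]:
X[0] = 5
X[1] = 3-2i
X[2] = -3
X[3] = 3+2i

X = [5, 3-2i, -3, 3+2i]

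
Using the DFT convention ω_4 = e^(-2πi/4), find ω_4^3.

ω_4^3 = e^(-2πi·3/4)
= cos(-2π·3/4) + i·sin(-2π·3/4)
= cos(-6π/4) + i·sin(-6π/4)

ω_4^3 = cos(-6π/4) + i·sin(-6π/4) = 1i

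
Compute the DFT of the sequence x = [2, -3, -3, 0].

X[k] = Σ(n=0 to 3) x[n] · ω_4^(nk)
where ω_4 = e^(-2πi/4)

Computing each X[k]:
X[0] = -4
X[1] = 5+3i
X[2] = 2
X[3] = 5-3i

X = [-4, 5+3i, 2, 5-3i]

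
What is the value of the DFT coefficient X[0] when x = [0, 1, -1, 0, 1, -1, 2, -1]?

X[0] = Σ(n=0 to 7) x[n] · ω_8^0 = Σ x[n]
= (0) + (1) + (-1) + (0) + (1) + (-1) + (2) + (-1)

X[0] = 1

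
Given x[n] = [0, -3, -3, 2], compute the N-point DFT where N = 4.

X[k] = Σ(n=0 to 3) x[n] · ω_4^(nk)
where ω_4 = e^(-2πi/4)

Computing each X[k]:
X[0] = -4
X[1] = 3+5i
X[2] = -2
X[3] = 3-5i

X = [-4, 3+5i, -2, 3-5i]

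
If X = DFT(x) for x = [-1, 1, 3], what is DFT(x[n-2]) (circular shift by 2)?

Time shift by 2: X_shifted[k] = ω_3^(2k) · X[k]
Shifted x = [1, 3, -1]

DFT(x[n-2]) = [3, -3.4641i, 3.4641i]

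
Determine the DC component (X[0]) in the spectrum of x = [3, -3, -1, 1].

X[0] = Σ(n=0 to 3) x[n] · ω_4^0 = Σ x[n]
= (3) + (-3) + (-1) + (1)

X[0] = 0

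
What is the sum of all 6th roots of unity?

Sum of all nth roots of unity equals 0 for n > 1 (geometric series with r ≠ 1).

0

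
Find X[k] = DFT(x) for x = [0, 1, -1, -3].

X[k] = Σ(n=0 to 3) x[n] · ω_4^(nk)
where ω_4 = e^(-2πi/4)

Computing each X[k]:
X[0] = -3
X[1] = 1-4i
X[2] = 1
X[3] = 1+4i

X = [-3, 1-4i, 1, 1+4i]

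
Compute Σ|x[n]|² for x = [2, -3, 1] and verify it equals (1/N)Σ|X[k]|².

Time domain:
Σ|x[n]|² = |2|² + |-3|² + |1|² = 14.0000

Frequency domain:
(1/3)Σ|X[k]|² = (1/3)(|0|² + |3.0000+3.4641i|² + |3.0000-3.4641i|²) = (1/3)·42.0000 = 14.0000

Both sides agree, confirming Parseval's theorem.

Σ|x[n]|² = (1/N)Σ|X[k]|² = 14.0000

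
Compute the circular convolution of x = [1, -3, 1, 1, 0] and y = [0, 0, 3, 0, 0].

(x ⊛ y)[n] = Σ(m=0 to 4) x[m] · y[(n-m) mod 5]

Computing each output sample:
(x ⊛ y)[0] = 3
(x ⊛ y)[1] = 0
(x ⊛ y)[2] = 3
(x ⊛ y)[3] = -9
(x ⊛ y)[4] = 3

x ⊛ y = [3, 0, 3, -9, 3]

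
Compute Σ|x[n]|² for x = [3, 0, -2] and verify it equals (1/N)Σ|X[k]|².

Time domain:
Σ|x[n]|² = |3|² + |0|² + |-2|² = 13.0000

Frequency domain:
(1/3)Σ|X[k]|² = (1/3)(|1|² + |4.0000-1.7321i|² + |4.0000+1.7321i|²) = (1/3)·39.0000 = 13.0000

Both sides agree, confirming Parseval's theorem.

Σ|x[n]|² = (1/N)Σ|X[k]|² = 13.0000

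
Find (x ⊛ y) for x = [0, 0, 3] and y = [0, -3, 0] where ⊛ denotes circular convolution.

(x ⊛ y)[n] = Σ(m=0 to 2) x[m] · y[(n-m) mod 3]

Computing each output sample:
(x ⊛ y)[0] = -9
(x ⊛ y)[1] = 0
(x ⊛ y)[2] = 0

x ⊛ y = [-9, 0, 0]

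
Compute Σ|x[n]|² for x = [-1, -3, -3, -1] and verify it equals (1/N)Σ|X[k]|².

Time domain:
Σ|x[n]|² = |-1|² + |-3|² + |-3|² + |-1|² = 20.0000

Frequency domain:
(1/4)Σ|X[k]|² = (1/4)(|-8|² + |2+2i|² + |0|² + |2-2i|²) = (1/4)·80.0000 = 20.0000

Both sides agree, confirming Parseval's theorem.

Σ|x[n]|² = (1/N)Σ|X[k]|² = 20.0000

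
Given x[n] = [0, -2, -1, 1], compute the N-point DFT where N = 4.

X[k] = Σ(n=0 to 3) x[n] · ω_4^(nk)
where ω_4 = e^(-2πi/4)

Computing each X[k]:
X[0] = -2
X[1] = 1+3i
X[2] = 0
X[3] = 1-3i

X = [-2, 1+3i, 0, 1-3i]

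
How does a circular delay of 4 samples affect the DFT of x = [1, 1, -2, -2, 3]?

Time shift by 4: X_shifted[k] = ω_5^(4k) · X[k]
Shifted x = [1, -2, -2, 3, 1]

DFT(x[n-4]) = [1, -0.1180+5.7921i, 2.1180-2.9919i, 2.1180+2.9919i, -0.1180-5.7921i]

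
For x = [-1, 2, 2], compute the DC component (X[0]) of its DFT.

X[0] = Σ(n=0 to 2) x[n] · ω_3^0 = Σ x[n]
= (-1) + (2) + (2)

X[0] = 3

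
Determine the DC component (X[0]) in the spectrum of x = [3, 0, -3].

X[0] = Σ(n=0 to 2) x[n] · ω_3^0 = Σ x[n]
= (3) + (0) + (-3)

X[0] = 0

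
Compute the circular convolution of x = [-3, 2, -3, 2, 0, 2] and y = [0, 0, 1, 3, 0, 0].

(x ⊛ y)[n] = Σ(m=0 to 5) x[m] · y[(n-m) mod 6]

Computing each output sample:
(x ⊛ y)[0] = 6
(x ⊛ y)[1] = 2
(x ⊛ y)[2] = 3
(x ⊛ y)[3] = -7
(x ⊛ y)[4] = 3
(x ⊛ y)[5] = -7

x ⊛ y = [6, 2, 3, -7, 3, -7]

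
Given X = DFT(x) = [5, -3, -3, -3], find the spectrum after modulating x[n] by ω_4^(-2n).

Modulation property: DFT(ω_4^(-2n)·x[n]) = X[(k-2) mod 4], so circularly shift X by 2 positions.

X[k-2] = [-3, -3, 5, -3]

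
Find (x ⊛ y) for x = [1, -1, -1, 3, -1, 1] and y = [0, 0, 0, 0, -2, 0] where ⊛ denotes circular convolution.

(x ⊛ y)[n] = Σ(m=0 to 5) x[m] · y[(n-m) mod 6]

Computing each output sample:
(x ⊛ y)[0] = 2
(x ⊛ y)[1] = -6
(x ⊛ y)[2] = 2
(x ⊛ y)[3] = -2
(x ⊛ y)[4] = -2
(x ⊛ y)[5] = 2

x ⊛ y = [2, -6, 2, -2, -2, 2]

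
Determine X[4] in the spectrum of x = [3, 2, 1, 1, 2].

X[4] = Σ(n=0 to 4) x[n] · ω_5^(4n) where ω_5 = e^(-2πi/5)
= (3)·ω_5^0 + (2)·ω_5^4 + (1)·ω_5^8 + (1)·ω_5^12 + (2)·ω_5^16

X[4] = 2.6180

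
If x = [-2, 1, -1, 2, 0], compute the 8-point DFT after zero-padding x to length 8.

Original 5-point DFT: [0, -2.5000+0.8123i, -2.5000-3.4410i, -2.5000+3.4410i, -2.5000-0.8123i]
Zero-padded 8-point DFT provides frequency interpolation.

DFT_8([x, 0, ...]) = [0, -2.7071-1.1213i, -1+1i, -1.2929-3.1213i, -6, -1.2929+3.1213i, -1-1i, -2.7071+1.1213i]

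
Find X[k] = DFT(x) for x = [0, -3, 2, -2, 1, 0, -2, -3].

X[k] = Σ(n=0 to 7) x[n] · ω_8^(nk)
where ω_8 = e^(-2πi/8)

Computing each X[k]:
X[0] = -7
X[1] = -3.8284-2.5858i
X[2] = 1-2i
X[3] = 1.8284+5.4142i
X[4] = 9
X[5] = 1.8284-5.4142i
X[6] = 1+2i
X[7] = -3.8284+2.5858i

X = [-7, -3.8284-2.5858i, 1-2i, 1.8284+5.4142i, 9, 1.8284-5.4142i, 1+2i, -3.8284+2.5858i]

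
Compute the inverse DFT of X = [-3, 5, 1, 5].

x[n] = (1/4) Σ(k=0 to 3) X[k] · e^(2πikn/4)

Computing each x[n]:
x[0] = 2
x[1] = -1
x[2] = -3
x[3] = -1

x = [2, -1, -3, -1]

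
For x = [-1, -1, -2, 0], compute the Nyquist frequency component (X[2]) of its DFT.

X[2] = Σ(n=0 to 3) x[n] · ω_4^(2n) where ω_4 = e^(-2πi/4)
= (-1)·ω_4^0 + (-1)·ω_4^2 + (-2)·ω_4^4 + (0)·ω_4^6

X[2] = -2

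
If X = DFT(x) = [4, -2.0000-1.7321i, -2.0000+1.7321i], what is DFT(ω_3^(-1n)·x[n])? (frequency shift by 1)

Modulation property: DFT(ω_3^(-1n)·x[n]) = X[(k-1) mod 3], so circularly shift X by 1 positions.

X[k-1] = [-2.0000+1.7321i, 4, -2.0000-1.7321i]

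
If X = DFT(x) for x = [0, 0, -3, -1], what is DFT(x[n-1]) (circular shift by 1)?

Time shift by 1: X_shifted[k] = ω_4^(1k) · X[k]
Shifted x = [-1, 0, 0, -3]

DFT(x[n-1]) = [-4, -1-3i, 2, -1+3i]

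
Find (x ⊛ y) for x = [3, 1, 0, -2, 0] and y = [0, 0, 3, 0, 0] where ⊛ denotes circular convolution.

(x ⊛ y)[n] = Σ(m=0 to 4) x[m] · y[(n-m) mod 5]

Computing each output sample:
(x ⊛ y)[0] = -6
(x ⊛ y)[1] = 0
(x ⊛ y)[2] = 9
(x ⊛ y)[3] = 3
(x ⊛ y)[4] = 0

x ⊛ y = [-6, 0, 9, 3, 0]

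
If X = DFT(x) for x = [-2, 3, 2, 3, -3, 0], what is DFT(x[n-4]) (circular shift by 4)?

Time shift by 4: X_shifted[k] = ω_6^(4k) · X[k]
Shifted x = [2, 3, -3, 0, -2, 3]

DFT(x[n-4]) = [3, 7.5000+0.8660i, 1.5000-0.8660i, -9, 1.5000+0.8660i, 7.5000-0.8660i]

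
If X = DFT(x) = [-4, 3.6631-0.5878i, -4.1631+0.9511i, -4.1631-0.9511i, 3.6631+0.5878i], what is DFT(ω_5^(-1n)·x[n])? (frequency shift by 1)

Modulation property: DFT(ω_5^(-1n)·x[n]) = X[(k-1) mod 5], so circularly shift X by 1 positions.

X[k-1] = [3.6631+0.5878i, -4, 3.6631-0.5878i, -4.1631+0.9511i, -4.1631-0.9511i]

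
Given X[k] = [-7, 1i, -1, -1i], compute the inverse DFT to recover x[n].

x[n] = (1/4) Σ(k=0 to 3) X[k] · e^(2πikn/4)

Computing each x[n]:
x[0] = -2
x[1] = -2
x[2] = -2
x[3] = -1

x = [-2, -2, -2, -1]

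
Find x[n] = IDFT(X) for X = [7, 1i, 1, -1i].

x[n] = (1/4) Σ(k=0 to 3) X[k] · e^(2πikn/4)

Computing each x[n]:
x[0] = 2
x[1] = 1
x[2] = 2
x[3] = 2

x = [2, 1, 2, 2]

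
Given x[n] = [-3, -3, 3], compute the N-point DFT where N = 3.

X[k] = Σ(n=0 to 2) x[n] · ω_3^(nk)
where ω_3 = e^(-2πi/3)

Computing each X[k]:
X[0] = -3
X[1] = -3.0000+5.1962i
X[2] = -3.0000-5.1962i

X = [-3, -3.0000+5.1962i, -3.0000-5.1962i]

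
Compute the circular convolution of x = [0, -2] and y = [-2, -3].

(x ⊛ y)[n] = Σ(m=0 to 1) x[m] · y[(n-m) mod 2]

Computing each output sample:
(x ⊛ y)[0] = 6
(x ⊛ y)[1] = 4

x ⊛ y = [6, 4]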